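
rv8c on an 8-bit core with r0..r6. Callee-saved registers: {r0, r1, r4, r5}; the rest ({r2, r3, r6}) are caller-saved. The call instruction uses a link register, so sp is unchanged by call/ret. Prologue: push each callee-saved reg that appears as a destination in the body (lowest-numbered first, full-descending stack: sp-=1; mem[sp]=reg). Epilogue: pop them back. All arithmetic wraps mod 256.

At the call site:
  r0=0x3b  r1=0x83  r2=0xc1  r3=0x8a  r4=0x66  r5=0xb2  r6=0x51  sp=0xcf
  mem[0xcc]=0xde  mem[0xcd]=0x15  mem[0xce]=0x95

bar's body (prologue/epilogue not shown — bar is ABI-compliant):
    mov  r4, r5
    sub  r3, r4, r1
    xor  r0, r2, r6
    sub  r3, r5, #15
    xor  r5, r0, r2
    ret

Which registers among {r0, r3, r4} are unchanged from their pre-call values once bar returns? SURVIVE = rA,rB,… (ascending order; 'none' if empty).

prologue: push r0 → mem[0xce]=0x3b, sp=0xce
prologue: push r4 → mem[0xcd]=0x66, sp=0xcd
prologue: push r5 → mem[0xcc]=0xb2, sp=0xcc
body[0] mov  r4, r5 → r4=0xb2
body[1] sub  r3, r4, r1 → r3=0x2f
body[2] xor  r0, r2, r6 → r0=0x90
body[3] sub  r3, r5, #15 → r3=0xa3
body[4] xor  r5, r0, r2 → r5=0x51
epilogue: pop r5=0xb2, sp=0xcd
epilogue: pop r4=0x66, sp=0xce
epilogue: pop r0=0x3b, sp=0xcf
r0: callee-saved, written=True
r3: caller-saved, written=True
r4: callee-saved, written=True

SURVIVE = r0,r4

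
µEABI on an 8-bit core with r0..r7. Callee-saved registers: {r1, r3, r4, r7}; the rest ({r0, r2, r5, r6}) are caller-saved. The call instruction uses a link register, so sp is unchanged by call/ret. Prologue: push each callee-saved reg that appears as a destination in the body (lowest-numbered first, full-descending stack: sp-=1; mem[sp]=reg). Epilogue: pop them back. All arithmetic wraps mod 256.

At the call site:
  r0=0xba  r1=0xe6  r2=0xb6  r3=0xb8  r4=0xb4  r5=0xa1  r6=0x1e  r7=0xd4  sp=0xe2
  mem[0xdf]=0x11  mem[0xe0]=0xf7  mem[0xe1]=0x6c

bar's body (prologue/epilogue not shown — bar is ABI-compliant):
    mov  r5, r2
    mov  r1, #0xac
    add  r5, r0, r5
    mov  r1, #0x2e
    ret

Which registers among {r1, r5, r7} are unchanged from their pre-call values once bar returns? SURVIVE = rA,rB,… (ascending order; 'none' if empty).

prologue: push r1 → mem[0xe1]=0xe6, sp=0xe1
body[0] mov  r5, r2 → r5=0xb6
body[1] mov  r1, #0xac → r1=0xac
body[2] add  r5, r0, r5 → r5=0x70
body[3] mov  r1, #0x2e → r1=0x2e
epilogue: pop r1=0xe6, sp=0xe2
r1: callee-saved, written=True
r5: caller-saved, written=True
r7: callee-saved, written=False

SURVIVE = r1,r7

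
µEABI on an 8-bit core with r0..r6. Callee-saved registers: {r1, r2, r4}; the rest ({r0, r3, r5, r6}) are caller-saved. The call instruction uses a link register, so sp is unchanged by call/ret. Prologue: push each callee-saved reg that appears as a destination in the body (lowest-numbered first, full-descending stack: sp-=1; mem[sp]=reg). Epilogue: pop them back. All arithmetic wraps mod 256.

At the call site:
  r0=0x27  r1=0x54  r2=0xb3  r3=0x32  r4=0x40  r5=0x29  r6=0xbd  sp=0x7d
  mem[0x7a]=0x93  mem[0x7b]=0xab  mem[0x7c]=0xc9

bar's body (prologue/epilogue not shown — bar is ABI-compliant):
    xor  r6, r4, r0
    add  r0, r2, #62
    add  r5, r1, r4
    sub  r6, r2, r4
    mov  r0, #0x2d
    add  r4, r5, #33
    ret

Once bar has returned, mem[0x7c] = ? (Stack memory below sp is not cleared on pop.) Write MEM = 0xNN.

MEM = 0x40

prologue: push r4 → mem[0x7c]=0x40, sp=0x7c
body[0] xor  r6, r4, r0 → r6=0x67
body[1] add  r0, r2, #62 → r0=0xf1
body[2] add  r5, r1, r4 → r5=0x94
body[3] sub  r6, r2, r4 → r6=0x73
body[4] mov  r0, #0x2d → r0=0x2d
body[5] add  r4, r5, #33 → r4=0xb5
epilogue: pop r4=0x40, sp=0x7d
prologue pushed ['r4'] at ['0x7c']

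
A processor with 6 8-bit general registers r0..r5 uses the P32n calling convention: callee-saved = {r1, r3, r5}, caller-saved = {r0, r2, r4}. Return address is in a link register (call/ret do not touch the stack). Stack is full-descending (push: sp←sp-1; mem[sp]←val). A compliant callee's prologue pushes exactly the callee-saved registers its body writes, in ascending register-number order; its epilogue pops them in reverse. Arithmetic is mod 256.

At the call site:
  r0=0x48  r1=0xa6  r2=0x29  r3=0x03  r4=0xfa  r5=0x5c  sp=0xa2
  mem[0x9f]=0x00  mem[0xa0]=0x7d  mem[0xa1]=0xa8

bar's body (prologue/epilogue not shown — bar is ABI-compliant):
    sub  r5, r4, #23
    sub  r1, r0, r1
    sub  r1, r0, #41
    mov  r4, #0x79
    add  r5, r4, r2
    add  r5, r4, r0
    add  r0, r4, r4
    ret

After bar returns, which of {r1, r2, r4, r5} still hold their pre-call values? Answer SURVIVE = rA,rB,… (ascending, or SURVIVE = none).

prologue: push r1 → mem[0xa1]=0xa6, sp=0xa1
prologue: push r5 → mem[0xa0]=0x5c, sp=0xa0
body[0] sub  r5, r4, #23 → r5=0xe3
body[1] sub  r1, r0, r1 → r1=0xa2
body[2] sub  r1, r0, #41 → r1=0x1f
body[3] mov  r4, #0x79 → r4=0x79
body[4] add  r5, r4, r2 → r5=0xa2
body[5] add  r5, r4, r0 → r5=0xc1
body[6] add  r0, r4, r4 → r0=0xf2
epilogue: pop r5=0x5c, sp=0xa1
epilogue: pop r1=0xa6, sp=0xa2
r1: callee-saved, written=True
r2: caller-saved, written=False
r4: caller-saved, written=True
r5: callee-saved, written=True

SURVIVE = r1,r2,r5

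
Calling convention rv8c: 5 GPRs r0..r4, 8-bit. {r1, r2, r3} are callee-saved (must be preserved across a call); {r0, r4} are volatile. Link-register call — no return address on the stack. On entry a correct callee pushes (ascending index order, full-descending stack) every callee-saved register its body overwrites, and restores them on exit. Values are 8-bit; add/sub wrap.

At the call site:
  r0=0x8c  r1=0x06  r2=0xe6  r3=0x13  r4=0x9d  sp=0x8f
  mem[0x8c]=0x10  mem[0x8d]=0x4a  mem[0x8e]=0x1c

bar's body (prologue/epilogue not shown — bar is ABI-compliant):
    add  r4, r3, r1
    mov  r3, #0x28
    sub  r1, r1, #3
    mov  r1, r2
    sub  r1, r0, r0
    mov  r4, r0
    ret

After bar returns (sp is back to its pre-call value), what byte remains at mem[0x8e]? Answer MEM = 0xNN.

MEM = 0x06

prologue: push r1 → mem[0x8e]=0x06, sp=0x8e
prologue: push r3 → mem[0x8d]=0x13, sp=0x8d
body[0] add  r4, r3, r1 → r4=0x19
body[1] mov  r3, #0x28 → r3=0x28
body[2] sub  r1, r1, #3 → r1=0x03
body[3] mov  r1, r2 → r1=0xe6
body[4] sub  r1, r0, r0 → r1=0x00
body[5] mov  r4, r0 → r4=0x8c
epilogue: pop r3=0x13, sp=0x8e
epilogue: pop r1=0x06, sp=0x8f
prologue pushed ['r1', 'r3'] at ['0x8e', '0x8d']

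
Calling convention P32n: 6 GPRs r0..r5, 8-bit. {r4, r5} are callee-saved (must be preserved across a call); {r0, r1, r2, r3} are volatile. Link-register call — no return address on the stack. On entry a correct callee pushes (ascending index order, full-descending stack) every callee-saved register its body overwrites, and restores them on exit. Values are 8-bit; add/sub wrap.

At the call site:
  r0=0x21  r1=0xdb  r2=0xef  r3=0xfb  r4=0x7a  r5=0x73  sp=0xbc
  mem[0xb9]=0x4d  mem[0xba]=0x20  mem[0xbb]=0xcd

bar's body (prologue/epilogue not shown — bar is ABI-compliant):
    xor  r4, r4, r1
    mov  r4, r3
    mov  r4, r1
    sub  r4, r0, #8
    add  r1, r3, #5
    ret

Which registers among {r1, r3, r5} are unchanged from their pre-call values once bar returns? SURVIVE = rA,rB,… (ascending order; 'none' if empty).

prologue: push r4 -> mem[0xbb]=0x7a, sp=0xbb
body[0] xor  r4, r4, r1 -> r4=0xa1
body[1] mov  r4, r3 -> r4=0xfb
body[2] mov  r4, r1 -> r4=0xdb
body[3] sub  r4, r0, #8 -> r4=0x19
body[4] add  r1, r3, #5 -> r1=0x00
epilogue: pop r4=0x7a, sp=0xbc
r1: caller-saved, written=True
r3: caller-saved, written=False
r5: callee-saved, written=False

SURVIVE = r3,r5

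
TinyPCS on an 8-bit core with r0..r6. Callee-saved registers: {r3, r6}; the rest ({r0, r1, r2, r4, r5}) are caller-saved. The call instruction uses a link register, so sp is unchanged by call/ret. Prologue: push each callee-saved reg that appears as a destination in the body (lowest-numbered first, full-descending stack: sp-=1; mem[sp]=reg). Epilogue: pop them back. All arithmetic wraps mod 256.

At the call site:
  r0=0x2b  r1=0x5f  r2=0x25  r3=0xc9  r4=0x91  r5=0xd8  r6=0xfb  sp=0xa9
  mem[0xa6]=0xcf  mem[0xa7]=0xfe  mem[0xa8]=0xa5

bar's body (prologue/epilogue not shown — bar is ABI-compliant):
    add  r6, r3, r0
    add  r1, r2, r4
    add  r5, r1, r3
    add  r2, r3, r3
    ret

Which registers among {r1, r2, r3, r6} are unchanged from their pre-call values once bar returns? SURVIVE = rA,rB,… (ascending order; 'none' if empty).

prologue: push r6 → mem[0xa8]=0xfb, sp=0xa8
body[0] add  r6, r3, r0 → r6=0xf4
body[1] add  r1, r2, r4 → r1=0xb6
body[2] add  r5, r1, r3 → r5=0x7f
body[3] add  r2, r3, r3 → r2=0x92
epilogue: pop r6=0xfb, sp=0xa9
r1: caller-saved, written=True
r2: caller-saved, written=True
r3: callee-saved, written=False
r6: callee-saved, written=True

SURVIVE = r3,r6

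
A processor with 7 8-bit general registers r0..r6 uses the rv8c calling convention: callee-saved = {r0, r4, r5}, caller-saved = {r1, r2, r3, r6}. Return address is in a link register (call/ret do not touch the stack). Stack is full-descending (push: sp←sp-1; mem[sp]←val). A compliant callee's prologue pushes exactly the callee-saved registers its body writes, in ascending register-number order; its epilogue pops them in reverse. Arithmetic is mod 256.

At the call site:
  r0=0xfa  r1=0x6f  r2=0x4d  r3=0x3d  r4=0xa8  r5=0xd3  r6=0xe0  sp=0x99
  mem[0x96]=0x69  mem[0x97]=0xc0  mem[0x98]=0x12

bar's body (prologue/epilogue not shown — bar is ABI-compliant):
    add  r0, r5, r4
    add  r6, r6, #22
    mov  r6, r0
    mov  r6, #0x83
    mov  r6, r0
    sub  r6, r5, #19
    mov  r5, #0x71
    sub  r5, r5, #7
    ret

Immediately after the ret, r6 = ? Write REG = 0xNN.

prologue: push r0 -> mem[0x98]=0xfa, sp=0x98
prologue: push r5 -> mem[0x97]=0xd3, sp=0x97
body[0] add  r0, r5, r4 -> r0=0x7b
body[1] add  r6, r6, #22 -> r6=0xf6
body[2] mov  r6, r0 -> r6=0x7b
body[3] mov  r6, #0x83 -> r6=0x83
body[4] mov  r6, r0 -> r6=0x7b
body[5] sub  r6, r5, #19 -> r6=0xc0
body[6] mov  r5, #0x71 -> r5=0x71
body[7] sub  r5, r5, #7 -> r5=0x6a
epilogue: pop r5=0xd3, sp=0x98
epilogue: pop r0=0xfa, sp=0x99
r6 is caller-saved -> body value

REG = 0xc0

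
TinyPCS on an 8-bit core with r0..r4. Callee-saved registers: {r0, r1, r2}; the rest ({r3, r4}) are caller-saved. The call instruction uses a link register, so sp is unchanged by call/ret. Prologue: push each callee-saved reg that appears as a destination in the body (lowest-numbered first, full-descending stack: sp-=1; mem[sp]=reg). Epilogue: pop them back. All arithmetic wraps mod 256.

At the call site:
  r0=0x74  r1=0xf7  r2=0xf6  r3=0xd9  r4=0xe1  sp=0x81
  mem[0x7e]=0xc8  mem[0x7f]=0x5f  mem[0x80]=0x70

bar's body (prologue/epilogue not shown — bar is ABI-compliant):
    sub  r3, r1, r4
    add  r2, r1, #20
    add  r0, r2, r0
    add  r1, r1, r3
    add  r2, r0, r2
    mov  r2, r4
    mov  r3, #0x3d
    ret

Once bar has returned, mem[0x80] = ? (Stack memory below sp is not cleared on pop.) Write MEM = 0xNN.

MEM = 0x74

prologue: push r0 -> mem[0x80]=0x74, sp=0x80
prologue: push r1 -> mem[0x7f]=0xf7, sp=0x7f
prologue: push r2 -> mem[0x7e]=0xf6, sp=0x7e
body[0] sub  r3, r1, r4 -> r3=0x16
body[1] add  r2, r1, #20 -> r2=0x0b
body[2] add  r0, r2, r0 -> r0=0x7f
body[3] add  r1, r1, r3 -> r1=0x0d
body[4] add  r2, r0, r2 -> r2=0x8a
body[5] mov  r2, r4 -> r2=0xe1
body[6] mov  r3, #0x3d -> r3=0x3d
epilogue: pop r2=0xf6, sp=0x7f
epilogue: pop r1=0xf7, sp=0x80
epilogue: pop r0=0x74, sp=0x81
prologue pushed ['r0', 'r1', 'r2'] at ['0x80', '0x7f', '0x7e']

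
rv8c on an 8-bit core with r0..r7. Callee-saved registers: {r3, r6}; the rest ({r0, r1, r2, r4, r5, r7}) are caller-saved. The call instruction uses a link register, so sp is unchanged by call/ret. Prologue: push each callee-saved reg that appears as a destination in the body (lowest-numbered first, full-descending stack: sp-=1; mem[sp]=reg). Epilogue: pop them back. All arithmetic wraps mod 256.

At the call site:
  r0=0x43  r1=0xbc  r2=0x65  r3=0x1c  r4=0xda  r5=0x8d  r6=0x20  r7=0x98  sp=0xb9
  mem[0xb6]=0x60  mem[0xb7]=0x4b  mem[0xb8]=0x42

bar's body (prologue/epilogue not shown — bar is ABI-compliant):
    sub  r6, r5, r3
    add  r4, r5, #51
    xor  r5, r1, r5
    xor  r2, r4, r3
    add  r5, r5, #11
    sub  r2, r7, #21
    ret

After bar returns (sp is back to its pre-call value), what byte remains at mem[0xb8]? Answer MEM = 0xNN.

MEM = 0x20

prologue: push r6 → mem[0xb8]=0x20, sp=0xb8
body[0] sub  r6, r5, r3 → r6=0x71
body[1] add  r4, r5, #51 → r4=0xc0
body[2] xor  r5, r1, r5 → r5=0x31
body[3] xor  r2, r4, r3 → r2=0xdc
body[4] add  r5, r5, #11 → r5=0x3c
body[5] sub  r2, r7, #21 → r2=0x83
epilogue: pop r6=0x20, sp=0xb9
prologue pushed ['r6'] at ['0xb8']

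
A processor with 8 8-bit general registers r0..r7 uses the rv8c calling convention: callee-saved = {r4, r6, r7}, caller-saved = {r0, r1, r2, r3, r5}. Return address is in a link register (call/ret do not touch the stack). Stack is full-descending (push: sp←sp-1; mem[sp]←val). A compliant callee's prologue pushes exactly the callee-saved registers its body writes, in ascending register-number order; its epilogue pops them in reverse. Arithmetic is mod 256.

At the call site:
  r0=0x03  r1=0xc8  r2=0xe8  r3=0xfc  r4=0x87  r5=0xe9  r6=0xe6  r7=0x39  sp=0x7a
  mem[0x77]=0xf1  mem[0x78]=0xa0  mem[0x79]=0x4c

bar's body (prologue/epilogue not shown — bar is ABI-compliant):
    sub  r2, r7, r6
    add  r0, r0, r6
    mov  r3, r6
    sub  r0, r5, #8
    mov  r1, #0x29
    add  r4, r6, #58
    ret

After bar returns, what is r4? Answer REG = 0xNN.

prologue: push r4 -> mem[0x79]=0x87, sp=0x79
body[0] sub  r2, r7, r6 -> r2=0x53
body[1] add  r0, r0, r6 -> r0=0xe9
body[2] mov  r3, r6 -> r3=0xe6
body[3] sub  r0, r5, #8 -> r0=0xe1
body[4] mov  r1, #0x29 -> r1=0x29
body[5] add  r4, r6, #58 -> r4=0x20
epilogue: pop r4=0x87, sp=0x7a
r4 is callee-saved -> restored

REG = 0x87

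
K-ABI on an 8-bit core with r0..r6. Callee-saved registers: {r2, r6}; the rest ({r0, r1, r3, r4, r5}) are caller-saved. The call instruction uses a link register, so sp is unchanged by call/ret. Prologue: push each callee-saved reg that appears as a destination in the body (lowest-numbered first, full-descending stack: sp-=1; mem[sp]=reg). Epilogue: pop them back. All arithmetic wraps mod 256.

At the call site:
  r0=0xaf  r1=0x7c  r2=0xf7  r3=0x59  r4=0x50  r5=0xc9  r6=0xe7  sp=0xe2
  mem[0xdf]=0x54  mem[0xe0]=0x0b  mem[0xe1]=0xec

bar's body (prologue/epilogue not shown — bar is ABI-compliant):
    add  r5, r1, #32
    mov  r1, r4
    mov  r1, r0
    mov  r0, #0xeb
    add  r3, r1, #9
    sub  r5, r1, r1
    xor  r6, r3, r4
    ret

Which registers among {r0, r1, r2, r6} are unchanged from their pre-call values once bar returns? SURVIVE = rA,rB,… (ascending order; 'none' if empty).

SURVIVE = r2,r6

prologue: push r6 → mem[0xe1]=0xe7, sp=0xe1
body[0] add  r5, r1, #32 → r5=0x9c
body[1] mov  r1, r4 → r1=0x50
body[2] mov  r1, r0 → r1=0xaf
body[3] mov  r0, #0xeb → r0=0xeb
body[4] add  r3, r1, #9 → r3=0xb8
body[5] sub  r5, r1, r1 → r5=0x00
body[6] xor  r6, r3, r4 → r6=0xe8
epilogue: pop r6=0xe7, sp=0xe2
r0: caller-saved, written=True
r1: caller-saved, written=True
r2: callee-saved, written=False
r6: callee-saved, written=True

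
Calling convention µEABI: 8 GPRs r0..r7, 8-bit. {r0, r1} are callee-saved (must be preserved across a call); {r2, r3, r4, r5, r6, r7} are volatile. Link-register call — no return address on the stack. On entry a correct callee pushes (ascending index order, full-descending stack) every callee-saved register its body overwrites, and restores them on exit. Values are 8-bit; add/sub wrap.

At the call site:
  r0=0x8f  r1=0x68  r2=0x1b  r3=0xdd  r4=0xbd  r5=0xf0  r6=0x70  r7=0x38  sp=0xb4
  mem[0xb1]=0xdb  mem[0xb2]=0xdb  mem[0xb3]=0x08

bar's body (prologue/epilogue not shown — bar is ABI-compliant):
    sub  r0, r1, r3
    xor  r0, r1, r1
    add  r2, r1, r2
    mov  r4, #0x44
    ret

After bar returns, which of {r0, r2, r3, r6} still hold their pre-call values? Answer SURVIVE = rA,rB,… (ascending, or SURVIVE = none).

prologue: push r0 -> mem[0xb3]=0x8f, sp=0xb3
body[0] sub  r0, r1, r3 -> r0=0x8b
body[1] xor  r0, r1, r1 -> r0=0x00
body[2] add  r2, r1, r2 -> r2=0x83
body[3] mov  r4, #0x44 -> r4=0x44
epilogue: pop r0=0x8f, sp=0xb4
r0: callee-saved, written=True
r2: caller-saved, written=True
r3: caller-saved, written=False
r6: caller-saved, written=False

SURVIVE = r0,r3,r6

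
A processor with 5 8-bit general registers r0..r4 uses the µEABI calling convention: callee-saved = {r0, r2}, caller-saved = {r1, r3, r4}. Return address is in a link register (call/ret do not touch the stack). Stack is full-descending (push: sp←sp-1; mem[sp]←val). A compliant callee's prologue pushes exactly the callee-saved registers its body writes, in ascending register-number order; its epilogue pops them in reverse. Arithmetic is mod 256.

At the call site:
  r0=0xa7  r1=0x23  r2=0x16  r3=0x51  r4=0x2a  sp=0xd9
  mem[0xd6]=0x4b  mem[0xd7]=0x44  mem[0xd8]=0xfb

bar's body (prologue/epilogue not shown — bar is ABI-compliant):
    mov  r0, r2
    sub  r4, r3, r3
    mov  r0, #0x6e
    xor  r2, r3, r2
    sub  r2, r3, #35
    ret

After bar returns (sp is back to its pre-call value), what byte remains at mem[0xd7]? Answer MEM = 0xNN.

prologue: push r0 -> mem[0xd8]=0xa7, sp=0xd8
prologue: push r2 -> mem[0xd7]=0x16, sp=0xd7
body[0] mov  r0, r2 -> r0=0x16
body[1] sub  r4, r3, r3 -> r4=0x00
body[2] mov  r0, #0x6e -> r0=0x6e
body[3] xor  r2, r3, r2 -> r2=0x47
body[4] sub  r2, r3, #35 -> r2=0x2e
epilogue: pop r2=0x16, sp=0xd8
epilogue: pop r0=0xa7, sp=0xd9
prologue pushed ['r0', 'r2'] at ['0xd8', '0xd7']

MEM = 0x16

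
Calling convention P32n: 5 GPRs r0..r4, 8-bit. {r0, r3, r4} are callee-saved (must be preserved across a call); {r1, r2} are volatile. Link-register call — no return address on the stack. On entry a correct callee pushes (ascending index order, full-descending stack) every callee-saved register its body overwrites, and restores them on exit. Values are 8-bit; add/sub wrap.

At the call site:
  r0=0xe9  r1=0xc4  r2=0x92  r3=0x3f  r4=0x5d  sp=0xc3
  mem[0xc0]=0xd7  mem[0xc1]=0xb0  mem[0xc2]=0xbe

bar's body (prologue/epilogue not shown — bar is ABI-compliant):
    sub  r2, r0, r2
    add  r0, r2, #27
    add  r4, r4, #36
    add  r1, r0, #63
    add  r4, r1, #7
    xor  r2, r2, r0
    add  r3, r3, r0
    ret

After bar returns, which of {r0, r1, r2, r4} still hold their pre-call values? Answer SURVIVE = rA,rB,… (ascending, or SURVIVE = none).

SURVIVE = r0,r4

prologue: push r0 -> mem[0xc2]=0xe9, sp=0xc2
prologue: push r3 -> mem[0xc1]=0x3f, sp=0xc1
prologue: push r4 -> mem[0xc0]=0x5d, sp=0xc0
body[0] sub  r2, r0, r2 -> r2=0x57
body[1] add  r0, r2, #27 -> r0=0x72
body[2] add  r4, r4, #36 -> r4=0x81
body[3] add  r1, r0, #63 -> r1=0xb1
body[4] add  r4, r1, #7 -> r4=0xb8
body[5] xor  r2, r2, r0 -> r2=0x25
body[6] add  r3, r3, r0 -> r3=0xb1
epilogue: pop r4=0x5d, sp=0xc1
epilogue: pop r3=0x3f, sp=0xc2
epilogue: pop r0=0xe9, sp=0xc3
r0: callee-saved, written=True
r1: caller-saved, written=True
r2: caller-saved, written=True
r4: callee-saved, written=True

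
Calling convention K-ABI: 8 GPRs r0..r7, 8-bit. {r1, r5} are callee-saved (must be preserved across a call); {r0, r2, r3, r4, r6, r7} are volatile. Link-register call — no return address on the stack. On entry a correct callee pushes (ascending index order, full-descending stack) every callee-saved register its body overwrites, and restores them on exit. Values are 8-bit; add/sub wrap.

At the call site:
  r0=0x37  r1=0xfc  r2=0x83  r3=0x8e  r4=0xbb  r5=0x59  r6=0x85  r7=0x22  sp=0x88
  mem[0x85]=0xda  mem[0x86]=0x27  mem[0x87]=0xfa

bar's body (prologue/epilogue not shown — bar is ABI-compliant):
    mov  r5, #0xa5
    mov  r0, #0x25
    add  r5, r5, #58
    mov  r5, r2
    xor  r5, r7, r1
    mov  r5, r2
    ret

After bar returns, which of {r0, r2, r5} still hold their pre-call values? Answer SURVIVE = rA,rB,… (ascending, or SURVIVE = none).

SURVIVE = r2,r5

prologue: push r5 → mem[0x87]=0x59, sp=0x87
body[0] mov  r5, #0xa5 → r5=0xa5
body[1] mov  r0, #0x25 → r0=0x25
body[2] add  r5, r5, #58 → r5=0xdf
body[3] mov  r5, r2 → r5=0x83
body[4] xor  r5, r7, r1 → r5=0xde
body[5] mov  r5, r2 → r5=0x83
epilogue: pop r5=0x59, sp=0x88
r0: caller-saved, written=True
r2: caller-saved, written=False
r5: callee-saved, written=True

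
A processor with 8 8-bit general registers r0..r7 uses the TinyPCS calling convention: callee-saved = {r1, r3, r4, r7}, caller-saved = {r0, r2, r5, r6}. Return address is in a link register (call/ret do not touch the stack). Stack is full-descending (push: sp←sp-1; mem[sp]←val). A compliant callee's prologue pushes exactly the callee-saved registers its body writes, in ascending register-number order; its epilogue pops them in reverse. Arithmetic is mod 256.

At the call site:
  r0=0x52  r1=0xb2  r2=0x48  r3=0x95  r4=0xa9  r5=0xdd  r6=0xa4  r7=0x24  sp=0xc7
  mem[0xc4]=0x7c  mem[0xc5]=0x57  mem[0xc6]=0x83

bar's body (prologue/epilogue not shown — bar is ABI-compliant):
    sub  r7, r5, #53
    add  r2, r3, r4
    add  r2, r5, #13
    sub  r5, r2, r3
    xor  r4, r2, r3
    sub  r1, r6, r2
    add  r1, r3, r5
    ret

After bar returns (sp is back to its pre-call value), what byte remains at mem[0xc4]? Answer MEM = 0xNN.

prologue: push r1 → mem[0xc6]=0xb2, sp=0xc6
prologue: push r4 → mem[0xc5]=0xa9, sp=0xc5
prologue: push r7 → mem[0xc4]=0x24, sp=0xc4
body[0] sub  r7, r5, #53 → r7=0xa8
body[1] add  r2, r3, r4 → r2=0x3e
body[2] add  r2, r5, #13 → r2=0xea
body[3] sub  r5, r2, r3 → r5=0x55
body[4] xor  r4, r2, r3 → r4=0x7f
body[5] sub  r1, r6, r2 → r1=0xba
body[6] add  r1, r3, r5 → r1=0xea
epilogue: pop r7=0x24, sp=0xc5
epilogue: pop r4=0xa9, sp=0xc6
epilogue: pop r1=0xb2, sp=0xc7
prologue pushed ['r1', 'r4', 'r7'] at ['0xc6', '0xc5', '0xc4']

MEM = 0x24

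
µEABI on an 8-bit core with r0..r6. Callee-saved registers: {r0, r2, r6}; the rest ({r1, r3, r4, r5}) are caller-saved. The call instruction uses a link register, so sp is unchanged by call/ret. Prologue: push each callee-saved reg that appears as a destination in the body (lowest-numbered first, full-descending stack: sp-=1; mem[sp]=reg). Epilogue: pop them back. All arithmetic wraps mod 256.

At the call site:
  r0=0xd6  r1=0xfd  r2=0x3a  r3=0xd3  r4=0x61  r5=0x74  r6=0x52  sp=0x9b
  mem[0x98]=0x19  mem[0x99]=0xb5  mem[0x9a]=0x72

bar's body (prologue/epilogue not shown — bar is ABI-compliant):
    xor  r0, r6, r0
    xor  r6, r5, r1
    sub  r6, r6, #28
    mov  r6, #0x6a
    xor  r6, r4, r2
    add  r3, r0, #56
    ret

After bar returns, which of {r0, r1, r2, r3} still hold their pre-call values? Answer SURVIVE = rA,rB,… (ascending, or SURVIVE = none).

SURVIVE = r0,r1,r2

prologue: push r0 -> mem[0x9a]=0xd6, sp=0x9a
prologue: push r6 -> mem[0x99]=0x52, sp=0x99
body[0] xor  r0, r6, r0 -> r0=0x84
body[1] xor  r6, r5, r1 -> r6=0x89
body[2] sub  r6, r6, #28 -> r6=0x6d
body[3] mov  r6, #0x6a -> r6=0x6a
body[4] xor  r6, r4, r2 -> r6=0x5b
body[5] add  r3, r0, #56 -> r3=0xbc
epilogue: pop r6=0x52, sp=0x9a
epilogue: pop r0=0xd6, sp=0x9b
r0: callee-saved, written=True
r1: caller-saved, written=False
r2: callee-saved, written=False
r3: caller-saved, written=True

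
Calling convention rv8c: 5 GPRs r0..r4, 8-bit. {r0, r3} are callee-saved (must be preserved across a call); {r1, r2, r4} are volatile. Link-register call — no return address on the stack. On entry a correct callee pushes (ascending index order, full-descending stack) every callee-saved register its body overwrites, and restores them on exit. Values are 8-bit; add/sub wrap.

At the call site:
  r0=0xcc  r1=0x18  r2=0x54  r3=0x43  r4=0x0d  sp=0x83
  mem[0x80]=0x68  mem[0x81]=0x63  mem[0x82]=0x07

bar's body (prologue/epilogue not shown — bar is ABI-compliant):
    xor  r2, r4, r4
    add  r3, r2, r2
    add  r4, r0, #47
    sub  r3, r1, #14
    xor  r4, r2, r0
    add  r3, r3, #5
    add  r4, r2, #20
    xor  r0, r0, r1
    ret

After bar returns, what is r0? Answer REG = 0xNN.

prologue: push r0 → mem[0x82]=0xcc, sp=0x82
prologue: push r3 → mem[0x81]=0x43, sp=0x81
body[0] xor  r2, r4, r4 → r2=0x00
body[1] add  r3, r2, r2 → r3=0x00
body[2] add  r4, r0, #47 → r4=0xfb
body[3] sub  r3, r1, #14 → r3=0x0a
body[4] xor  r4, r2, r0 → r4=0xcc
body[5] add  r3, r3, #5 → r3=0x0f
body[6] add  r4, r2, #20 → r4=0x14
body[7] xor  r0, r0, r1 → r0=0xd4
epilogue: pop r3=0x43, sp=0x82
epilogue: pop r0=0xcc, sp=0x83
r0 is callee-saved → restored

REG = 0xcc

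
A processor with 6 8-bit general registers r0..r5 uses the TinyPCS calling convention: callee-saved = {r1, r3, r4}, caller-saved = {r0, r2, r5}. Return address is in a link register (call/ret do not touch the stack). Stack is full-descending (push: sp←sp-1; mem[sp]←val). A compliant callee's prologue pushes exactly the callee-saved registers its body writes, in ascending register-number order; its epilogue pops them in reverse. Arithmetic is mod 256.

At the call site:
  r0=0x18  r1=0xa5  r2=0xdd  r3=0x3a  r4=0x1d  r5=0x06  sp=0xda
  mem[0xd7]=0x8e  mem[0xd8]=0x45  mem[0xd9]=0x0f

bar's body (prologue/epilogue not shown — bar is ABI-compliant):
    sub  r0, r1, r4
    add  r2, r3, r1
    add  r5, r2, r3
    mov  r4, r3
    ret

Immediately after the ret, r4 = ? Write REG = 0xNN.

prologue: push r4 → mem[0xd9]=0x1d, sp=0xd9
body[0] sub  r0, r1, r4 → r0=0x88
body[1] add  r2, r3, r1 → r2=0xdf
body[2] add  r5, r2, r3 → r5=0x19
body[3] mov  r4, r3 → r4=0x3a
epilogue: pop r4=0x1d, sp=0xda
r4 is callee-saved → restored

REG = 0x1d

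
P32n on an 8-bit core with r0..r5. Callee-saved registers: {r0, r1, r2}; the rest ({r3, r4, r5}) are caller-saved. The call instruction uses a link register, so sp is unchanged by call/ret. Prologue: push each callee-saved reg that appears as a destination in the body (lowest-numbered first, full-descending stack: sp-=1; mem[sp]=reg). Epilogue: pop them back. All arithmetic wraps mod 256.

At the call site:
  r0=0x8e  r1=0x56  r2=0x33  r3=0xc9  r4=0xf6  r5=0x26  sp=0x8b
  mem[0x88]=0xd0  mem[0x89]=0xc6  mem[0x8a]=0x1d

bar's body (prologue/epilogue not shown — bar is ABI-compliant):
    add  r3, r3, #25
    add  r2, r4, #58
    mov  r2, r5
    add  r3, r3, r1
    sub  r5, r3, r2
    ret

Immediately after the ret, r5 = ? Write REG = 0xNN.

prologue: push r2 → mem[0x8a]=0x33, sp=0x8a
body[0] add  r3, r3, #25 → r3=0xe2
body[1] add  r2, r4, #58 → r2=0x30
body[2] mov  r2, r5 → r2=0x26
body[3] add  r3, r3, r1 → r3=0x38
body[4] sub  r5, r3, r2 → r5=0x12
epilogue: pop r2=0x33, sp=0x8b
r5 is caller-saved → body value

REG = 0x12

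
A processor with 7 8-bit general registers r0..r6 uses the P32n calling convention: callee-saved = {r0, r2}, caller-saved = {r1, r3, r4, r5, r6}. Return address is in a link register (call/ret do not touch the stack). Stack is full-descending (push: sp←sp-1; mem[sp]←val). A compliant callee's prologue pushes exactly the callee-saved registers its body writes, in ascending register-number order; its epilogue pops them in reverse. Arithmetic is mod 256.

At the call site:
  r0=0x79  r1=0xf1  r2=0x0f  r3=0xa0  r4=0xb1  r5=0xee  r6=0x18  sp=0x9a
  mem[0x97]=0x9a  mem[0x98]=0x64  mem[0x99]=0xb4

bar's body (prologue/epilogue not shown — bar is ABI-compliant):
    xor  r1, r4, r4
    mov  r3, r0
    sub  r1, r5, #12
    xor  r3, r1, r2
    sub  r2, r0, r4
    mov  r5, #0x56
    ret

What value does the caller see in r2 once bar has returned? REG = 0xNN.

prologue: push r2 → mem[0x99]=0x0f, sp=0x99
body[0] xor  r1, r4, r4 → r1=0x00
body[1] mov  r3, r0 → r3=0x79
body[2] sub  r1, r5, #12 → r1=0xe2
body[3] xor  r3, r1, r2 → r3=0xed
body[4] sub  r2, r0, r4 → r2=0xc8
body[5] mov  r5, #0x56 → r5=0x56
epilogue: pop r2=0x0f, sp=0x9a
r2 is callee-saved → restored

REG = 0x0f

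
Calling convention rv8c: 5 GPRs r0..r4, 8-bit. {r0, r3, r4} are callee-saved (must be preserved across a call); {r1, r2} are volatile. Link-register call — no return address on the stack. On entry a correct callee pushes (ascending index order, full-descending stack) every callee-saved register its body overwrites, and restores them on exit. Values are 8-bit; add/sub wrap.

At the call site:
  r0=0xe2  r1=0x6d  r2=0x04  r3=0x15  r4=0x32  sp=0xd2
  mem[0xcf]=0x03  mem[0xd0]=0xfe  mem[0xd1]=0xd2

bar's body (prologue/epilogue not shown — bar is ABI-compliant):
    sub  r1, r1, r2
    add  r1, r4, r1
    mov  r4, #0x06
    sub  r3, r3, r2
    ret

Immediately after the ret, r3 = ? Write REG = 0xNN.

REG = 0x15

prologue: push r3 → mem[0xd1]=0x15, sp=0xd1
prologue: push r4 → mem[0xd0]=0x32, sp=0xd0
body[0] sub  r1, r1, r2 → r1=0x69
body[1] add  r1, r4, r1 → r1=0x9b
body[2] mov  r4, #0x06 → r4=0x06
body[3] sub  r3, r3, r2 → r3=0x11
epilogue: pop r4=0x32, sp=0xd1
epilogue: pop r3=0x15, sp=0xd2
r3 is callee-saved → restored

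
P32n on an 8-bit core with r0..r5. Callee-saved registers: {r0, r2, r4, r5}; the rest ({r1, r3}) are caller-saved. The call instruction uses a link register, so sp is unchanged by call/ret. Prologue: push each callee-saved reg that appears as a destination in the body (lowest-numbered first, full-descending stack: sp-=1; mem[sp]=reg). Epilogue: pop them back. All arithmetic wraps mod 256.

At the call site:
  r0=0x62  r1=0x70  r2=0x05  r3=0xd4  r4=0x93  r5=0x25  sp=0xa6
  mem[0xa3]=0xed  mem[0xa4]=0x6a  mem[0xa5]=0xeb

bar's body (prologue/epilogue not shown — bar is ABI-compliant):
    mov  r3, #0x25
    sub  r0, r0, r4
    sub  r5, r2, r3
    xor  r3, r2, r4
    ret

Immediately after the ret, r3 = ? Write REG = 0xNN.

prologue: push r0 → mem[0xa5]=0x62, sp=0xa5
prologue: push r5 → mem[0xa4]=0x25, sp=0xa4
body[0] mov  r3, #0x25 → r3=0x25
body[1] sub  r0, r0, r4 → r0=0xcf
body[2] sub  r5, r2, r3 → r5=0xe0
body[3] xor  r3, r2, r4 → r3=0x96
epilogue: pop r5=0x25, sp=0xa5
epilogue: pop r0=0x62, sp=0xa6
r3 is caller-saved → body value

REG = 0x96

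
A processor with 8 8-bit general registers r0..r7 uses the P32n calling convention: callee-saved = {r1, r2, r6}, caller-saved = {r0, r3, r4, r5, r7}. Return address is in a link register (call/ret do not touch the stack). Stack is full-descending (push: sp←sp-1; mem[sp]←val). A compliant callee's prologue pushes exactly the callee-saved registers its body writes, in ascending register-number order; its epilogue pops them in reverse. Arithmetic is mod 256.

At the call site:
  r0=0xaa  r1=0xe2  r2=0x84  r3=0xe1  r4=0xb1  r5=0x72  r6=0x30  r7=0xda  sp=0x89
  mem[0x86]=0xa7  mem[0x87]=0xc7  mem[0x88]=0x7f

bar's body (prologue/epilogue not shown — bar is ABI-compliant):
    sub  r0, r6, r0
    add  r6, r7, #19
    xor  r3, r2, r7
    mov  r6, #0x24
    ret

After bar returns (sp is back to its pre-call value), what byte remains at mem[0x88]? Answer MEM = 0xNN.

MEM = 0x30

prologue: push r6 -> mem[0x88]=0x30, sp=0x88
body[0] sub  r0, r6, r0 -> r0=0x86
body[1] add  r6, r7, #19 -> r6=0xed
body[2] xor  r3, r2, r7 -> r3=0x5e
body[3] mov  r6, #0x24 -> r6=0x24
epilogue: pop r6=0x30, sp=0x89
prologue pushed ['r6'] at ['0x88']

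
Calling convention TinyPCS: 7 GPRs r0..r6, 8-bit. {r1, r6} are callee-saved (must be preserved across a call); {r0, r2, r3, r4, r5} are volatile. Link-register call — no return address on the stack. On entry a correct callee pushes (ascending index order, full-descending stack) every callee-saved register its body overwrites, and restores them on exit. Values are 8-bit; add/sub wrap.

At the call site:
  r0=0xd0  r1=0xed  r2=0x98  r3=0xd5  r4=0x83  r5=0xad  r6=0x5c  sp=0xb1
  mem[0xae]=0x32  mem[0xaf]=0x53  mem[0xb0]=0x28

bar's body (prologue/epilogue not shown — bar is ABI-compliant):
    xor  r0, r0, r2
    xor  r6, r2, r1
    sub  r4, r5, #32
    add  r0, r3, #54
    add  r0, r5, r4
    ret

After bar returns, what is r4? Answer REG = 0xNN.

REG = 0x8d

prologue: push r6 -> mem[0xb0]=0x5c, sp=0xb0
body[0] xor  r0, r0, r2 -> r0=0x48
body[1] xor  r6, r2, r1 -> r6=0x75
body[2] sub  r4, r5, #32 -> r4=0x8d
body[3] add  r0, r3, #54 -> r0=0x0b
body[4] add  r0, r5, r4 -> r0=0x3a
epilogue: pop r6=0x5c, sp=0xb1
r4 is caller-saved -> body value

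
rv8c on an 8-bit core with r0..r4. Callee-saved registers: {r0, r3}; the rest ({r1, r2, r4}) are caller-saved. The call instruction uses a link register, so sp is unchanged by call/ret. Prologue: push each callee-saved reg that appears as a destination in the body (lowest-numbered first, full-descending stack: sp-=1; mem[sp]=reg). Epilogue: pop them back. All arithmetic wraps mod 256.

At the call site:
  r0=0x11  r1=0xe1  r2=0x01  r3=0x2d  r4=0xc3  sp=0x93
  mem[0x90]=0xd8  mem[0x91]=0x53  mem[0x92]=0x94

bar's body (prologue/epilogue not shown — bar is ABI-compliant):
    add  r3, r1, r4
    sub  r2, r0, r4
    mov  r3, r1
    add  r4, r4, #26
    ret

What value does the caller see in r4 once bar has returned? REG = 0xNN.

REG = 0xdd

prologue: push r3 → mem[0x92]=0x2d, sp=0x92
body[0] add  r3, r1, r4 → r3=0xa4
body[1] sub  r2, r0, r4 → r2=0x4e
body[2] mov  r3, r1 → r3=0xe1
body[3] add  r4, r4, #26 → r4=0xdd
epilogue: pop r3=0x2d, sp=0x93
r4 is caller-saved → body value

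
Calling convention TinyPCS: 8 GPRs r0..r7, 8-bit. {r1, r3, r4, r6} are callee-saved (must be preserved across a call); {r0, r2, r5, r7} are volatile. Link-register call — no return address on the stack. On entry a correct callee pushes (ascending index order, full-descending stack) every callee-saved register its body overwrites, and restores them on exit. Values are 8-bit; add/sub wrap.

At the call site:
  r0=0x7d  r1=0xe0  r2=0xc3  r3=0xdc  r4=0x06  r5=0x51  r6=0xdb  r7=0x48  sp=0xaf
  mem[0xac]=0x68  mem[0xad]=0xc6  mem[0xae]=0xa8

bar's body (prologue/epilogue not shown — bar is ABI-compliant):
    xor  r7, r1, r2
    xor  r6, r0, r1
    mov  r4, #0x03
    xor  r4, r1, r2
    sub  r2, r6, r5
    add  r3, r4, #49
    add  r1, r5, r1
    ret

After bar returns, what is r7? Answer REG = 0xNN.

prologue: push r1 -> mem[0xae]=0xe0, sp=0xae
prologue: push r3 -> mem[0xad]=0xdc, sp=0xad
prologue: push r4 -> mem[0xac]=0x06, sp=0xac
prologue: push r6 -> mem[0xab]=0xdb, sp=0xab
body[0] xor  r7, r1, r2 -> r7=0x23
body[1] xor  r6, r0, r1 -> r6=0x9d
body[2] mov  r4, #0x03 -> r4=0x03
body[3] xor  r4, r1, r2 -> r4=0x23
body[4] sub  r2, r6, r5 -> r2=0x4c
body[5] add  r3, r4, #49 -> r3=0x54
body[6] add  r1, r5, r1 -> r1=0x31
epilogue: pop r6=0xdb, sp=0xac
epilogue: pop r4=0x06, sp=0xad
epilogue: pop r3=0xdc, sp=0xae
epilogue: pop r1=0xe0, sp=0xaf
r7 is caller-saved -> body value

REG = 0x23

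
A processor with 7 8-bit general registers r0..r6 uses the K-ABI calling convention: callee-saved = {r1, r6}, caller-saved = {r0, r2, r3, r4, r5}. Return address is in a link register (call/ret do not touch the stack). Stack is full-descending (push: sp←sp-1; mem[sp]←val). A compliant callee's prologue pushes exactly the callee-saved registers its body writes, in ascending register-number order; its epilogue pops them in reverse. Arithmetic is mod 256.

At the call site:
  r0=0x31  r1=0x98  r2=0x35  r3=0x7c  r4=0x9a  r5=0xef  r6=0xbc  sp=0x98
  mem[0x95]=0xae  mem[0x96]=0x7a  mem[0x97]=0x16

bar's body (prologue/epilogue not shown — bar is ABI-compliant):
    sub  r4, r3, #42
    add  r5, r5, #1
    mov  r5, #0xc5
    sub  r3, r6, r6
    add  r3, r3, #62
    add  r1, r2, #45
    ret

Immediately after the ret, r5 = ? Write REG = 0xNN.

REG = 0xc5

prologue: push r1 -> mem[0x97]=0x98, sp=0x97
body[0] sub  r4, r3, #42 -> r4=0x52
body[1] add  r5, r5, #1 -> r5=0xf0
body[2] mov  r5, #0xc5 -> r5=0xc5
body[3] sub  r3, r6, r6 -> r3=0x00
body[4] add  r3, r3, #62 -> r3=0x3e
body[5] add  r1, r2, #45 -> r1=0x62
epilogue: pop r1=0x98, sp=0x98
r5 is caller-saved -> body value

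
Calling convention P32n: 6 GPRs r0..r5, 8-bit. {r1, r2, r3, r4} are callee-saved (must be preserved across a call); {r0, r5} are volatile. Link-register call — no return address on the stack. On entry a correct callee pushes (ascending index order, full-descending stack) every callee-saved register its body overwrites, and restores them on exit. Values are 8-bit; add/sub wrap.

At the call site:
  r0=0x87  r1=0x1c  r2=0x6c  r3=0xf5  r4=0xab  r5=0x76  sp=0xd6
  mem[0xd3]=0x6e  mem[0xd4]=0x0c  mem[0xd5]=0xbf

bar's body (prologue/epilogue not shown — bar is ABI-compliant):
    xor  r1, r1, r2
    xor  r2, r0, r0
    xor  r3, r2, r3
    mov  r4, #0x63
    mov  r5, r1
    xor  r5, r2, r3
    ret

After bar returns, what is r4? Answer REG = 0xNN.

prologue: push r1 → mem[0xd5]=0x1c, sp=0xd5
prologue: push r2 → mem[0xd4]=0x6c, sp=0xd4
prologue: push r3 → mem[0xd3]=0xf5, sp=0xd3
prologue: push r4 → mem[0xd2]=0xab, sp=0xd2
body[0] xor  r1, r1, r2 → r1=0x70
body[1] xor  r2, r0, r0 → r2=0x00
body[2] xor  r3, r2, r3 → r3=0xf5
body[3] mov  r4, #0x63 → r4=0x63
body[4] mov  r5, r1 → r5=0x70
body[5] xor  r5, r2, r3 → r5=0xf5
epilogue: pop r4=0xab, sp=0xd3
epilogue: pop r3=0xf5, sp=0xd4
epilogue: pop r2=0x6c, sp=0xd5
epilogue: pop r1=0x1c, sp=0xd6
r4 is callee-saved → restored

REG = 0xab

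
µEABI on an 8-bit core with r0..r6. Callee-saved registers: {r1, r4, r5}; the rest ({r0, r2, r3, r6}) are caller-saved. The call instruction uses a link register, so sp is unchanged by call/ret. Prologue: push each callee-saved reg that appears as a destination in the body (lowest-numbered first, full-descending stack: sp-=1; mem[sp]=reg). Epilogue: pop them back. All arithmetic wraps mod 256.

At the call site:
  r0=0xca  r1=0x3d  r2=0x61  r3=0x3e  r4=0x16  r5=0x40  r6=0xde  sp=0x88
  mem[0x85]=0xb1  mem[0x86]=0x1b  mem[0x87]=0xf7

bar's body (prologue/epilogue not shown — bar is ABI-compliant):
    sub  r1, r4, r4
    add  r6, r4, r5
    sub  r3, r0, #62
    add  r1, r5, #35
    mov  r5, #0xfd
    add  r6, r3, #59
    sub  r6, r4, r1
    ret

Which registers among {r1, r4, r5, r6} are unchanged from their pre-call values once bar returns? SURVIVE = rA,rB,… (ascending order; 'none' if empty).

SURVIVE = r1,r4,r5

prologue: push r1 -> mem[0x87]=0x3d, sp=0x87
prologue: push r5 -> mem[0x86]=0x40, sp=0x86
body[0] sub  r1, r4, r4 -> r1=0x00
body[1] add  r6, r4, r5 -> r6=0x56
body[2] sub  r3, r0, #62 -> r3=0x8c
body[3] add  r1, r5, #35 -> r1=0x63
body[4] mov  r5, #0xfd -> r5=0xfd
body[5] add  r6, r3, #59 -> r6=0xc7
body[6] sub  r6, r4, r1 -> r6=0xb3
epilogue: pop r5=0x40, sp=0x87
epilogue: pop r1=0x3d, sp=0x88
r1: callee-saved, written=True
r4: callee-saved, written=False
r5: callee-saved, written=True
r6: caller-saved, written=True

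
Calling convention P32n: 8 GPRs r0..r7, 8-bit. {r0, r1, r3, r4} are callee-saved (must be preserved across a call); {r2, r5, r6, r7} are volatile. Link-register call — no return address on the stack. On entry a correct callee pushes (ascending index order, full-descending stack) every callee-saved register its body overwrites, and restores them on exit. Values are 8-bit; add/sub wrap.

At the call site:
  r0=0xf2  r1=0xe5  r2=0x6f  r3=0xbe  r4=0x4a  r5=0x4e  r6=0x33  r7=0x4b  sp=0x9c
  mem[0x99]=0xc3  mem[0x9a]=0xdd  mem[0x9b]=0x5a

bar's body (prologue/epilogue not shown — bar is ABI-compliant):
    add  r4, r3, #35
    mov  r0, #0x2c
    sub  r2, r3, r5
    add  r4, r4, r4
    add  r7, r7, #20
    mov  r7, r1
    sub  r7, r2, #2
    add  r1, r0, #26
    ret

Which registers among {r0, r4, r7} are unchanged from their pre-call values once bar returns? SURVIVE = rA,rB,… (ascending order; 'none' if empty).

SURVIVE = r0,r4

prologue: push r0 → mem[0x9b]=0xf2, sp=0x9b
prologue: push r1 → mem[0x9a]=0xe5, sp=0x9a
prologue: push r4 → mem[0x99]=0x4a, sp=0x99
body[0] add  r4, r3, #35 → r4=0xe1
body[1] mov  r0, #0x2c → r0=0x2c
body[2] sub  r2, r3, r5 → r2=0x70
body[3] add  r4, r4, r4 → r4=0xc2
body[4] add  r7, r7, #20 → r7=0x5f
body[5] mov  r7, r1 → r7=0xe5
body[6] sub  r7, r2, #2 → r7=0x6e
body[7] add  r1, r0, #26 → r1=0x46
epilogue: pop r4=0x4a, sp=0x9a
epilogue: pop r1=0xe5, sp=0x9b
epilogue: pop r0=0xf2, sp=0x9c
r0: callee-saved, written=True
r4: callee-saved, written=True
r7: caller-saved, written=True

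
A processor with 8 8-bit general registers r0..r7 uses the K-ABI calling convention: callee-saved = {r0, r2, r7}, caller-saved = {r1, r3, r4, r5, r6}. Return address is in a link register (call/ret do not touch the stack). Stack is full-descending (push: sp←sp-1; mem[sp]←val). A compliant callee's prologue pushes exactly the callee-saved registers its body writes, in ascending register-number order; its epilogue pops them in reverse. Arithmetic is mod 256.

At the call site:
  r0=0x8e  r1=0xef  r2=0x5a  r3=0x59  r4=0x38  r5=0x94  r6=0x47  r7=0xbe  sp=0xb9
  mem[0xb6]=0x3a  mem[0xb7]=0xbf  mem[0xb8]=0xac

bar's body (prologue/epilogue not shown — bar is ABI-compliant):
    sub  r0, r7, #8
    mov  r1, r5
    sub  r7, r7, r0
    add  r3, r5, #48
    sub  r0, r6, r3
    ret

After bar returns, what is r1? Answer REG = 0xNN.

REG = 0x94

prologue: push r0 -> mem[0xb8]=0x8e, sp=0xb8
prologue: push r7 -> mem[0xb7]=0xbe, sp=0xb7
body[0] sub  r0, r7, #8 -> r0=0xb6
body[1] mov  r1, r5 -> r1=0x94
body[2] sub  r7, r7, r0 -> r7=0x08
body[3] add  r3, r5, #48 -> r3=0xc4
body[4] sub  r0, r6, r3 -> r0=0x83
epilogue: pop r7=0xbe, sp=0xb8
epilogue: pop r0=0x8e, sp=0xb9
r1 is caller-saved -> body value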